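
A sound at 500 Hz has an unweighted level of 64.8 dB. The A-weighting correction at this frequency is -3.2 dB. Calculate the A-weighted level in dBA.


Given values:
  SPL = 64.8 dB
  A-weighting at 500 Hz = -3.2 dB
Formula: L_A = SPL + A_weight
L_A = 64.8 + (-3.2)
L_A = 61.6

61.6 dBA


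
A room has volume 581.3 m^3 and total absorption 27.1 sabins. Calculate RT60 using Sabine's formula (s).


Given values:
  V = 581.3 m^3
  A = 27.1 sabins
Formula: RT60 = 0.161 * V / A
Numerator: 0.161 * 581.3 = 93.5893
RT60 = 93.5893 / 27.1 = 3.453

3.453 s


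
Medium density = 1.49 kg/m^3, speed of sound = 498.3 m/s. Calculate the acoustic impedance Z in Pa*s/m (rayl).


Given values:
  rho = 1.49 kg/m^3
  c = 498.3 m/s
Formula: Z = rho * c
Z = 1.49 * 498.3
Z = 742.47

742.47 rayl


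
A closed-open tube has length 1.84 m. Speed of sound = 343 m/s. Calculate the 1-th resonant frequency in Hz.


Given values:
  Tube type: closed-open, L = 1.84 m, c = 343 m/s, n = 1
Formula: f_n = (2n - 1) * c / (4 * L)
Compute 2n - 1 = 2*1 - 1 = 1
Compute 4 * L = 4 * 1.84 = 7.36
f = 1 * 343 / 7.36
f = 46.6

46.6 Hz


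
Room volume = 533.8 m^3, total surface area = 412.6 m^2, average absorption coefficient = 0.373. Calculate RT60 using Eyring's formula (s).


Given values:
  V = 533.8 m^3, S = 412.6 m^2, alpha = 0.373
Formula: RT60 = 0.161 * V / (-S * ln(1 - alpha))
Compute ln(1 - 0.373) = ln(0.627) = -0.466809
Denominator: -412.6 * -0.466809 = 192.6054
Numerator: 0.161 * 533.8 = 85.9418
RT60 = 85.9418 / 192.6054 = 0.446

0.446 s


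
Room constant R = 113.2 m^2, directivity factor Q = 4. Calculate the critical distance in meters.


Given values:
  R = 113.2 m^2, Q = 4
Formula: d_c = 0.141 * sqrt(Q * R)
Compute Q * R = 4 * 113.2 = 452.8
Compute sqrt(452.8) = 21.2791
d_c = 0.141 * 21.2791 = 3.0

3.0 m


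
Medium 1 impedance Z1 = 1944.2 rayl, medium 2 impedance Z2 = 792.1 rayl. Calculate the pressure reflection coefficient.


Given values:
  Z1 = 1944.2 rayl, Z2 = 792.1 rayl
Formula: R = (Z2 - Z1) / (Z2 + Z1)
Numerator: Z2 - Z1 = 792.1 - 1944.2 = -1152.1
Denominator: Z2 + Z1 = 792.1 + 1944.2 = 2736.3
R = -1152.1 / 2736.3 = -0.421

-0.421


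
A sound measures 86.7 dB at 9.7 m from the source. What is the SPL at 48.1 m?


Given values:
  SPL1 = 86.7 dB, r1 = 9.7 m, r2 = 48.1 m
Formula: SPL2 = SPL1 - 20 * log10(r2 / r1)
Compute ratio: r2 / r1 = 48.1 / 9.7 = 4.9588
Compute log10: log10(4.9588) = 0.695377
Compute drop: 20 * 0.695377 = 13.9075
SPL2 = 86.7 - 13.9075 = 72.79

72.79 dB


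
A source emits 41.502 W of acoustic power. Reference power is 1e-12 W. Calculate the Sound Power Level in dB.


Given values:
  W = 41.502 W
  W_ref = 1e-12 W
Formula: SWL = 10 * log10(W / W_ref)
Compute ratio: W / W_ref = 41502000000000
Compute log10: log10(41502000000000) = 13.618069
Multiply: SWL = 10 * 13.618069 = 136.18

136.18 dB


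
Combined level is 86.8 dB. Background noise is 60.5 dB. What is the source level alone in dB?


Given values:
  L_total = 86.8 dB, L_bg = 60.5 dB
Formula: L_source = 10 * log10(10^(L_total/10) - 10^(L_bg/10))
Convert to linear:
  10^(86.8/10) = 478630092.3226
  10^(60.5/10) = 1122018.4543
Difference: 478630092.3226 - 1122018.4543 = 477508073.8683
L_source = 10 * log10(477508073.8683) = 86.79

86.79 dB


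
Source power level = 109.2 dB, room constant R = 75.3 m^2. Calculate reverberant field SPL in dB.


Given values:
  Lw = 109.2 dB, R = 75.3 m^2
Formula: SPL = Lw + 10 * log10(4 / R)
Compute 4 / R = 4 / 75.3 = 0.053121
Compute 10 * log10(0.053121) = -12.7473
SPL = 109.2 + (-12.7473) = 96.45

96.45 dB


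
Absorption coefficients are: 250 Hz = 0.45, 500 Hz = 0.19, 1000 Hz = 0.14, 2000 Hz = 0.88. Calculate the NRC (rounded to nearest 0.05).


Given values:
  a_250 = 0.45, a_500 = 0.19
  a_1000 = 0.14, a_2000 = 0.88
Formula: NRC = (a250 + a500 + a1000 + a2000) / 4
Sum = 0.45 + 0.19 + 0.14 + 0.88 = 1.66
NRC = 1.66 / 4 = 0.415
Rounded to nearest 0.05: 0.4

0.4


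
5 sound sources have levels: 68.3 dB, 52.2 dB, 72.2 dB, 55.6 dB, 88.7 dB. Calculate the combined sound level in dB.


Formula: L_total = 10 * log10( sum(10^(Li/10)) )
  Source 1: 10^(68.3/10) = 6760829.7539
  Source 2: 10^(52.2/10) = 165958.6907
  Source 3: 10^(72.2/10) = 16595869.0744
  Source 4: 10^(55.6/10) = 363078.0548
  Source 5: 10^(88.7/10) = 741310241.3009
Sum of linear values = 765195976.8747
L_total = 10 * log10(765195976.8747) = 88.84

88.84 dB


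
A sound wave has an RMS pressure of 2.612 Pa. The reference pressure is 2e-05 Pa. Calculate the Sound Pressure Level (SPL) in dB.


Given values:
  p = 2.612 Pa
  p_ref = 2e-05 Pa
Formula: SPL = 20 * log10(p / p_ref)
Compute ratio: p / p_ref = 2.612 / 2e-05 = 130600
Compute log10: log10(130600) = 5.115943
Multiply: SPL = 20 * 5.115943 = 102.32

102.32 dB


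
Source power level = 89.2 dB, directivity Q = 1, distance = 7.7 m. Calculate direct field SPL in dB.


Given values:
  Lw = 89.2 dB, Q = 1, r = 7.7 m
Formula: SPL = Lw + 10 * log10(Q / (4 * pi * r^2))
Compute 4 * pi * r^2 = 4 * pi * 7.7^2 = 745.0601
Compute Q / denom = 1 / 745.0601 = 0.00134217
Compute 10 * log10(0.00134217) = -28.7219
SPL = 89.2 + (-28.7219) = 60.48

60.48 dB


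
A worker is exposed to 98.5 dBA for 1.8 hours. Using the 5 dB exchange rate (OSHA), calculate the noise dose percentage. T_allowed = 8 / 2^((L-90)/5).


Given values:
  L = 98.5 dBA, T = 1.8 hours
Formula: T_allowed = 8 / 2^((L - 90) / 5)
Compute exponent: (98.5 - 90) / 5 = 1.7
Compute 2^(1.7) = 3.24901
T_allowed = 8 / 3.24901 = 2.462289 hours
Dose = (T / T_allowed) * 100
Dose = (1.8 / 2.462289) * 100 = 73.1

73.1 %


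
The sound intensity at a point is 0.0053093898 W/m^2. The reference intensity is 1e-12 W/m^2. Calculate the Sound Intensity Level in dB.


Given values:
  I = 0.0053093898 W/m^2
  I_ref = 1e-12 W/m^2
Formula: SIL = 10 * log10(I / I_ref)
Compute ratio: I / I_ref = 5309389800
Compute log10: log10(5309389800) = 9.725045
Multiply: SIL = 10 * 9.725045 = 97.25

97.25 dB


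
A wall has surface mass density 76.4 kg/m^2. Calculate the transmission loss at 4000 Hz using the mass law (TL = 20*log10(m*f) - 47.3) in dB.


Given values:
  m = 76.4 kg/m^2, f = 4000 Hz
Formula: TL = 20 * log10(m * f) - 47.3
Compute m * f = 76.4 * 4000 = 305600.0
Compute log10(305600.0) = 5.485153
Compute 20 * 5.485153 = 109.7031
TL = 109.7031 - 47.3 = 62.4

62.4 dB


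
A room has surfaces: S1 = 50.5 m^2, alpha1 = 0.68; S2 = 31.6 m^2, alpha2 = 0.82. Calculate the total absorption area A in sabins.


Given surfaces:
  Surface 1: 50.5 * 0.68 = 34.34
  Surface 2: 31.6 * 0.82 = 25.912
Formula: A = sum(Si * alpha_i)
A = 34.34 + 25.912
A = 60.25

60.25 sabins


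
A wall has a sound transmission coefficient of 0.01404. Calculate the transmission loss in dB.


Given values:
  tau = 0.01404
Formula: TL = 10 * log10(1 / tau)
Compute 1 / tau = 1 / 0.01404 = 71.2251
Compute log10(71.2251) = 1.852633
TL = 10 * 1.852633 = 18.53

18.53 dB


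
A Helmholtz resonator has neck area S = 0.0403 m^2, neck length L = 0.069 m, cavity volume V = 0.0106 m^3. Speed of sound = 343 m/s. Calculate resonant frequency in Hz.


Given values:
  S = 0.0403 m^2, L = 0.069 m, V = 0.0106 m^3, c = 343 m/s
Formula: f = (c / (2*pi)) * sqrt(S / (V * L))
Compute V * L = 0.0106 * 0.069 = 0.0007314
Compute S / (V * L) = 0.0403 / 0.0007314 = 55.0998
Compute sqrt(55.0998) = 7.422924
Compute c / (2*pi) = 343 / 6.283185 = 54.590148
f = 54.590148 * 7.422924 = 405.22

405.22 Hz


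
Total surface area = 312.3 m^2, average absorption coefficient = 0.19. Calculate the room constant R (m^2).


Given values:
  S = 312.3 m^2, alpha = 0.19
Formula: R = S * alpha / (1 - alpha)
Numerator: 312.3 * 0.19 = 59.337
Denominator: 1 - 0.19 = 0.81
R = 59.337 / 0.81 = 73.26

73.26 m^2


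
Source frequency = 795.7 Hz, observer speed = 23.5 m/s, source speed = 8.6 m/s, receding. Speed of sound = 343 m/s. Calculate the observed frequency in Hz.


Given values:
  f_s = 795.7 Hz, v_o = 23.5 m/s, v_s = 8.6 m/s
  Direction: receding
Formula: f_o = f_s * (c - v_o) / (c + v_s)
Numerator: c - v_o = 343 - 23.5 = 319.5
Denominator: c + v_s = 343 + 8.6 = 351.6
f_o = 795.7 * 319.5 / 351.6 = 723.06

723.06 Hz


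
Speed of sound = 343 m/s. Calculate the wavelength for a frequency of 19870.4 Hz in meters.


Given values:
  c = 343 m/s, f = 19870.4 Hz
Formula: lambda = c / f
lambda = 343 / 19870.4
lambda = 0.0173

0.0173 m


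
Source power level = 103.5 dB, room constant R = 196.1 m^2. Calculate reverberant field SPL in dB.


Given values:
  Lw = 103.5 dB, R = 196.1 m^2
Formula: SPL = Lw + 10 * log10(4 / R)
Compute 4 / R = 4 / 196.1 = 0.020398
Compute 10 * log10(0.020398) = -16.9041
SPL = 103.5 + (-16.9041) = 86.6

86.6 dB


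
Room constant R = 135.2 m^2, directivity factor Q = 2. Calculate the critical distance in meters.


Given values:
  R = 135.2 m^2, Q = 2
Formula: d_c = 0.141 * sqrt(Q * R)
Compute Q * R = 2 * 135.2 = 270.4
Compute sqrt(270.4) = 16.4438
d_c = 0.141 * 16.4438 = 2.319

2.319 m


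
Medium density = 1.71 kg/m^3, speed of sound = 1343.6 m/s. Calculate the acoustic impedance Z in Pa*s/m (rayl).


Given values:
  rho = 1.71 kg/m^3
  c = 1343.6 m/s
Formula: Z = rho * c
Z = 1.71 * 1343.6
Z = 2297.56

2297.56 rayl


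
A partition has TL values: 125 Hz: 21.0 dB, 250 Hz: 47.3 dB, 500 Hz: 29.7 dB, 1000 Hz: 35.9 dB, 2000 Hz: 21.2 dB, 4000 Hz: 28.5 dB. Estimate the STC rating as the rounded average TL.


Given TL values at each frequency:
  125 Hz: 21.0 dB
  250 Hz: 47.3 dB
  500 Hz: 29.7 dB
  1000 Hz: 35.9 dB
  2000 Hz: 21.2 dB
  4000 Hz: 28.5 dB
Formula: STC ~ round(average of TL values)
Sum = 21.0 + 47.3 + 29.7 + 35.9 + 21.2 + 28.5 = 183.6
Average = 183.6 / 6 = 30.6
Rounded: 31

31


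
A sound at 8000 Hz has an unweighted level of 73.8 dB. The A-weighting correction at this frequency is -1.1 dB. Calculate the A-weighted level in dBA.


Given values:
  SPL = 73.8 dB
  A-weighting at 8000 Hz = -1.1 dB
Formula: L_A = SPL + A_weight
L_A = 73.8 + (-1.1)
L_A = 72.7

72.7 dBA


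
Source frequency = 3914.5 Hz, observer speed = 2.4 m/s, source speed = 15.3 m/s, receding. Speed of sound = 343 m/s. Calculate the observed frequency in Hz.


Given values:
  f_s = 3914.5 Hz, v_o = 2.4 m/s, v_s = 15.3 m/s
  Direction: receding
Formula: f_o = f_s * (c - v_o) / (c + v_s)
Numerator: c - v_o = 343 - 2.4 = 340.6
Denominator: c + v_s = 343 + 15.3 = 358.3
f_o = 3914.5 * 340.6 / 358.3 = 3721.12

3721.12 Hz


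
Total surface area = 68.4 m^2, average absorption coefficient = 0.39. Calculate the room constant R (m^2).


Given values:
  S = 68.4 m^2, alpha = 0.39
Formula: R = S * alpha / (1 - alpha)
Numerator: 68.4 * 0.39 = 26.676
Denominator: 1 - 0.39 = 0.61
R = 26.676 / 0.61 = 43.73

43.73 m^2


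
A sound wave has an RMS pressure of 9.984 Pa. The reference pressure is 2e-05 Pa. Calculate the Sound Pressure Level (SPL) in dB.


Given values:
  p = 9.984 Pa
  p_ref = 2e-05 Pa
Formula: SPL = 20 * log10(p / p_ref)
Compute ratio: p / p_ref = 9.984 / 2e-05 = 499200
Compute log10: log10(499200) = 5.698275
Multiply: SPL = 20 * 5.698275 = 113.97

113.97 dB


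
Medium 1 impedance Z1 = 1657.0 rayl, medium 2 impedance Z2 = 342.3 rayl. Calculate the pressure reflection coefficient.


Given values:
  Z1 = 1657.0 rayl, Z2 = 342.3 rayl
Formula: R = (Z2 - Z1) / (Z2 + Z1)
Numerator: Z2 - Z1 = 342.3 - 1657.0 = -1314.7
Denominator: Z2 + Z1 = 342.3 + 1657.0 = 1999.3
R = -1314.7 / 1999.3 = -0.6576

-0.6576


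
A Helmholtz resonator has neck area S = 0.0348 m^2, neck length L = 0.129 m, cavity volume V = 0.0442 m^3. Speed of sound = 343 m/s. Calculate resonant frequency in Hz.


Given values:
  S = 0.0348 m^2, L = 0.129 m, V = 0.0442 m^3, c = 343 m/s
Formula: f = (c / (2*pi)) * sqrt(S / (V * L))
Compute V * L = 0.0442 * 0.129 = 0.0057018
Compute S / (V * L) = 0.0348 / 0.0057018 = 6.1033
Compute sqrt(6.1033) = 2.470486
Compute c / (2*pi) = 343 / 6.283185 = 54.590148
f = 54.590148 * 2.470486 = 134.86

134.86 Hz


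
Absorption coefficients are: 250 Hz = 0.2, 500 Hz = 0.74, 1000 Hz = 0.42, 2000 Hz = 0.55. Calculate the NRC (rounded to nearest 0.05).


Given values:
  a_250 = 0.2, a_500 = 0.74
  a_1000 = 0.42, a_2000 = 0.55
Formula: NRC = (a250 + a500 + a1000 + a2000) / 4
Sum = 0.2 + 0.74 + 0.42 + 0.55 = 1.91
NRC = 1.91 / 4 = 0.4775
Rounded to nearest 0.05: 0.5

0.5


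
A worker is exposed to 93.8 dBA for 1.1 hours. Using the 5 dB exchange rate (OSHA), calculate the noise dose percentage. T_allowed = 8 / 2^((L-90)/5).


Given values:
  L = 93.8 dBA, T = 1.1 hours
Formula: T_allowed = 8 / 2^((L - 90) / 5)
Compute exponent: (93.8 - 90) / 5 = 0.76
Compute 2^(0.76) = 1.693491
T_allowed = 8 / 1.693491 = 4.72397 hours
Dose = (T / T_allowed) * 100
Dose = (1.1 / 4.72397) * 100 = 23.29

23.29 %


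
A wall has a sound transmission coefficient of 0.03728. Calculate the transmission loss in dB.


Given values:
  tau = 0.03728
Formula: TL = 10 * log10(1 / tau)
Compute 1 / tau = 1 / 0.03728 = 26.824
Compute log10(26.824) = 1.428524
TL = 10 * 1.428524 = 14.29

14.29 dB


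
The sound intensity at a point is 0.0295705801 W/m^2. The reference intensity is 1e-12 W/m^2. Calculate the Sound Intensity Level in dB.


Given values:
  I = 0.0295705801 W/m^2
  I_ref = 1e-12 W/m^2
Formula: SIL = 10 * log10(I / I_ref)
Compute ratio: I / I_ref = 29570580100
Compute log10: log10(29570580100) = 10.47086
Multiply: SIL = 10 * 10.47086 = 104.71

104.71 dB


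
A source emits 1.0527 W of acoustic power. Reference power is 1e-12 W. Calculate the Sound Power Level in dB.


Given values:
  W = 1.0527 W
  W_ref = 1e-12 W
Formula: SWL = 10 * log10(W / W_ref)
Compute ratio: W / W_ref = 1052700000000
Compute log10: log10(1052700000000) = 12.022305
Multiply: SWL = 10 * 12.022305 = 120.22

120.22 dB


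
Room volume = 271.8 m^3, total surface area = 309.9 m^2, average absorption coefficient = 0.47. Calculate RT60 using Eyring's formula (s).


Given values:
  V = 271.8 m^3, S = 309.9 m^2, alpha = 0.47
Formula: RT60 = 0.161 * V / (-S * ln(1 - alpha))
Compute ln(1 - 0.47) = ln(0.53) = -0.634878
Denominator: -309.9 * -0.634878 = 196.7487
Numerator: 0.161 * 271.8 = 43.7598
RT60 = 43.7598 / 196.7487 = 0.222

0.222 s


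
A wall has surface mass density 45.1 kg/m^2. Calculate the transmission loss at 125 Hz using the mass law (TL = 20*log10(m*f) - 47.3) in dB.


Given values:
  m = 45.1 kg/m^2, f = 125 Hz
Formula: TL = 20 * log10(m * f) - 47.3
Compute m * f = 45.1 * 125 = 5637.5
Compute log10(5637.5) = 3.751087
Compute 20 * 3.751087 = 75.0217
TL = 75.0217 - 47.3 = 27.72

27.72 dB


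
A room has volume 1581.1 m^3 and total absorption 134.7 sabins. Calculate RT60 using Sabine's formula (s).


Given values:
  V = 1581.1 m^3
  A = 134.7 sabins
Formula: RT60 = 0.161 * V / A
Numerator: 0.161 * 1581.1 = 254.5571
RT60 = 254.5571 / 134.7 = 1.89

1.89 s


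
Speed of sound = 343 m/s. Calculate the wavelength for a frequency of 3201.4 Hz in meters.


Given values:
  c = 343 m/s, f = 3201.4 Hz
Formula: lambda = c / f
lambda = 343 / 3201.4
lambda = 0.1071

0.1071 m


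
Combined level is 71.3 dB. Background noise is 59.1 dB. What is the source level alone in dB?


Given values:
  L_total = 71.3 dB, L_bg = 59.1 dB
Formula: L_source = 10 * log10(10^(L_total/10) - 10^(L_bg/10))
Convert to linear:
  10^(71.3/10) = 13489628.8259
  10^(59.1/10) = 812830.5162
Difference: 13489628.8259 - 812830.5162 = 12676798.3097
L_source = 10 * log10(12676798.3097) = 71.03

71.03 dB


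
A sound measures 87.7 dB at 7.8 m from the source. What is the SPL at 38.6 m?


Given values:
  SPL1 = 87.7 dB, r1 = 7.8 m, r2 = 38.6 m
Formula: SPL2 = SPL1 - 20 * log10(r2 / r1)
Compute ratio: r2 / r1 = 38.6 / 7.8 = 4.9487
Compute log10: log10(4.9487) = 0.694491
Compute drop: 20 * 0.694491 = 13.8898
SPL2 = 87.7 - 13.8898 = 73.81

73.81 dB


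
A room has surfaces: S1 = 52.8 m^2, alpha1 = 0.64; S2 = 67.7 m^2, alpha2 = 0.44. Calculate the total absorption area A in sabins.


Given surfaces:
  Surface 1: 52.8 * 0.64 = 33.792
  Surface 2: 67.7 * 0.44 = 29.788
Formula: A = sum(Si * alpha_i)
A = 33.792 + 29.788
A = 63.58

63.58 sabins


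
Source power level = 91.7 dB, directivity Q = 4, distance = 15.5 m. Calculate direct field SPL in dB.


Given values:
  Lw = 91.7 dB, Q = 4, r = 15.5 m
Formula: SPL = Lw + 10 * log10(Q / (4 * pi * r^2))
Compute 4 * pi * r^2 = 4 * pi * 15.5^2 = 3019.0705
Compute Q / denom = 4 / 3019.0705 = 0.00132491
Compute 10 * log10(0.00132491) = -28.7781
SPL = 91.7 + (-28.7781) = 62.92

62.92 dB


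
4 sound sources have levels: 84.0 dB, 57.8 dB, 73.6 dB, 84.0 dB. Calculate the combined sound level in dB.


Formula: L_total = 10 * log10( sum(10^(Li/10)) )
  Source 1: 10^(84.0/10) = 251188643.151
  Source 2: 10^(57.8/10) = 602559.5861
  Source 3: 10^(73.6/10) = 22908676.5277
  Source 4: 10^(84.0/10) = 251188643.151
Sum of linear values = 525888522.4158
L_total = 10 * log10(525888522.4158) = 87.21

87.21 dB


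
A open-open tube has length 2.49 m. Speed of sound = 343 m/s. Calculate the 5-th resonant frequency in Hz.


Given values:
  Tube type: open-open, L = 2.49 m, c = 343 m/s, n = 5
Formula: f_n = n * c / (2 * L)
Compute 2 * L = 2 * 2.49 = 4.98
f = 5 * 343 / 4.98
f = 344.38

344.38 Hz


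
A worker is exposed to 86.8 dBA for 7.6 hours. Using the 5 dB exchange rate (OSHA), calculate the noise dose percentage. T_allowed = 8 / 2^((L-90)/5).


Given values:
  L = 86.8 dBA, T = 7.6 hours
Formula: T_allowed = 8 / 2^((L - 90) / 5)
Compute exponent: (86.8 - 90) / 5 = -0.64
Compute 2^(-0.64) = 0.641713
T_allowed = 8 / 0.641713 = 12.466632 hours
Dose = (T / T_allowed) * 100
Dose = (7.6 / 12.466632) * 100 = 60.96

60.96 %


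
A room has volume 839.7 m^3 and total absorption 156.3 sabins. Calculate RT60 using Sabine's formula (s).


Given values:
  V = 839.7 m^3
  A = 156.3 sabins
Formula: RT60 = 0.161 * V / A
Numerator: 0.161 * 839.7 = 135.1917
RT60 = 135.1917 / 156.3 = 0.865

0.865 s


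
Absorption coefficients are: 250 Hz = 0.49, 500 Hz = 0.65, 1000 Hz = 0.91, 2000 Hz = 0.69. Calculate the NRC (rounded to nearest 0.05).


Given values:
  a_250 = 0.49, a_500 = 0.65
  a_1000 = 0.91, a_2000 = 0.69
Formula: NRC = (a250 + a500 + a1000 + a2000) / 4
Sum = 0.49 + 0.65 + 0.91 + 0.69 = 2.74
NRC = 2.74 / 4 = 0.685
Rounded to nearest 0.05: 0.7

0.7


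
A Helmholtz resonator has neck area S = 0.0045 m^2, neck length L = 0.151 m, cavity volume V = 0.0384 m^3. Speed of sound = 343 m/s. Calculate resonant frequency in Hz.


Given values:
  S = 0.0045 m^2, L = 0.151 m, V = 0.0384 m^3, c = 343 m/s
Formula: f = (c / (2*pi)) * sqrt(S / (V * L))
Compute V * L = 0.0384 * 0.151 = 0.0057984
Compute S / (V * L) = 0.0045 / 0.0057984 = 0.7761
Compute sqrt(0.7761) = 0.880965
Compute c / (2*pi) = 343 / 6.283185 = 54.590148
f = 54.590148 * 0.880965 = 48.09

48.09 Hz


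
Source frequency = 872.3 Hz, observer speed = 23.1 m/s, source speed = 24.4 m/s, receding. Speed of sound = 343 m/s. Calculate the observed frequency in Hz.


Given values:
  f_s = 872.3 Hz, v_o = 23.1 m/s, v_s = 24.4 m/s
  Direction: receding
Formula: f_o = f_s * (c - v_o) / (c + v_s)
Numerator: c - v_o = 343 - 23.1 = 319.9
Denominator: c + v_s = 343 + 24.4 = 367.4
f_o = 872.3 * 319.9 / 367.4 = 759.52

759.52 Hz


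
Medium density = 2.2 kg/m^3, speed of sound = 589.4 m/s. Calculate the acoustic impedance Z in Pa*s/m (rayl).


Given values:
  rho = 2.2 kg/m^3
  c = 589.4 m/s
Formula: Z = rho * c
Z = 2.2 * 589.4
Z = 1296.68

1296.68 rayl


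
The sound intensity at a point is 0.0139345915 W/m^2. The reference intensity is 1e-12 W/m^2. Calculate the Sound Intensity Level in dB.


Given values:
  I = 0.0139345915 W/m^2
  I_ref = 1e-12 W/m^2
Formula: SIL = 10 * log10(I / I_ref)
Compute ratio: I / I_ref = 13934591500
Compute log10: log10(13934591500) = 10.144094
Multiply: SIL = 10 * 10.144094 = 101.44

101.44 dB


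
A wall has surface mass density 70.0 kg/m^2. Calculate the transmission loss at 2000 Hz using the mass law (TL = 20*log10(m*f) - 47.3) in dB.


Given values:
  m = 70.0 kg/m^2, f = 2000 Hz
Formula: TL = 20 * log10(m * f) - 47.3
Compute m * f = 70.0 * 2000 = 140000.0
Compute log10(140000.0) = 5.146128
Compute 20 * 5.146128 = 102.9226
TL = 102.9226 - 47.3 = 55.62

55.62 dB


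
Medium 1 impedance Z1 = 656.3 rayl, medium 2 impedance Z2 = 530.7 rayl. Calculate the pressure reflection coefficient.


Given values:
  Z1 = 656.3 rayl, Z2 = 530.7 rayl
Formula: R = (Z2 - Z1) / (Z2 + Z1)
Numerator: Z2 - Z1 = 530.7 - 656.3 = -125.6
Denominator: Z2 + Z1 = 530.7 + 656.3 = 1187.0
R = -125.6 / 1187.0 = -0.1058

-0.1058


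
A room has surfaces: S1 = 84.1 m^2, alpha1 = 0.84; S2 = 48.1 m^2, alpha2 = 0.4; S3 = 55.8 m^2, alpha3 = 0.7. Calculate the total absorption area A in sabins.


Given surfaces:
  Surface 1: 84.1 * 0.84 = 70.644
  Surface 2: 48.1 * 0.4 = 19.24
  Surface 3: 55.8 * 0.7 = 39.06
Formula: A = sum(Si * alpha_i)
A = 70.644 + 19.24 + 39.06
A = 128.94

128.94 sabins


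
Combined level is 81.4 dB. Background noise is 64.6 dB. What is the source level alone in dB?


Given values:
  L_total = 81.4 dB, L_bg = 64.6 dB
Formula: L_source = 10 * log10(10^(L_total/10) - 10^(L_bg/10))
Convert to linear:
  10^(81.4/10) = 138038426.4603
  10^(64.6/10) = 2884031.5031
Difference: 138038426.4603 - 2884031.5031 = 135154394.9572
L_source = 10 * log10(135154394.9572) = 81.31

81.31 dB


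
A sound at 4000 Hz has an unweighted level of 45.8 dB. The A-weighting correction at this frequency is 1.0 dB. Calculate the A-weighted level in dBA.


Given values:
  SPL = 45.8 dB
  A-weighting at 4000 Hz = 1.0 dB
Formula: L_A = SPL + A_weight
L_A = 45.8 + (1.0)
L_A = 46.8

46.8 dBA


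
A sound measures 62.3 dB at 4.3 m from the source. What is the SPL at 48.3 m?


Given values:
  SPL1 = 62.3 dB, r1 = 4.3 m, r2 = 48.3 m
Formula: SPL2 = SPL1 - 20 * log10(r2 / r1)
Compute ratio: r2 / r1 = 48.3 / 4.3 = 11.2326
Compute log10: log10(11.2326) = 1.05048
Compute drop: 20 * 1.05048 = 21.0096
SPL2 = 62.3 - 21.0096 = 41.29

41.29 dB


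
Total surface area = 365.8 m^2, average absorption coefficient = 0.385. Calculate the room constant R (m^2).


Given values:
  S = 365.8 m^2, alpha = 0.385
Formula: R = S * alpha / (1 - alpha)
Numerator: 365.8 * 0.385 = 140.833
Denominator: 1 - 0.385 = 0.615
R = 140.833 / 0.615 = 229.0

229.0 m^2


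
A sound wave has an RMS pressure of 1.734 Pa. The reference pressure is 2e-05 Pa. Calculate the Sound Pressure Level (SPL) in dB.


Given values:
  p = 1.734 Pa
  p_ref = 2e-05 Pa
Formula: SPL = 20 * log10(p / p_ref)
Compute ratio: p / p_ref = 1.734 / 2e-05 = 86700
Compute log10: log10(86700) = 4.938019
Multiply: SPL = 20 * 4.938019 = 98.76

98.76 dB


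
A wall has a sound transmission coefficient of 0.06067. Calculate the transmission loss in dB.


Given values:
  tau = 0.06067
Formula: TL = 10 * log10(1 / tau)
Compute 1 / tau = 1 / 0.06067 = 16.4826
Compute log10(16.4826) = 1.217026
TL = 10 * 1.217026 = 12.17

12.17 dB


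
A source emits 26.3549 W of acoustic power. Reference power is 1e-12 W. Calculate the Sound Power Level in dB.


Given values:
  W = 26.3549 W
  W_ref = 1e-12 W
Formula: SWL = 10 * log10(W / W_ref)
Compute ratio: W / W_ref = 26354900000000
Compute log10: log10(26354900000000) = 13.420861
Multiply: SWL = 10 * 13.420861 = 134.21

134.21 dB


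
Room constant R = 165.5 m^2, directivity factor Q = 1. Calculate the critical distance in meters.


Given values:
  R = 165.5 m^2, Q = 1
Formula: d_c = 0.141 * sqrt(Q * R)
Compute Q * R = 1 * 165.5 = 165.5
Compute sqrt(165.5) = 12.8647
d_c = 0.141 * 12.8647 = 1.814

1.814 m


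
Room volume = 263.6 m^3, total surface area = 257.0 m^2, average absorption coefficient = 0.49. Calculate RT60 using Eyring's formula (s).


Given values:
  V = 263.6 m^3, S = 257.0 m^2, alpha = 0.49
Formula: RT60 = 0.161 * V / (-S * ln(1 - alpha))
Compute ln(1 - 0.49) = ln(0.51) = -0.673345
Denominator: -257.0 * -0.673345 = 173.0497
Numerator: 0.161 * 263.6 = 42.4396
RT60 = 42.4396 / 173.0497 = 0.245

0.245 s


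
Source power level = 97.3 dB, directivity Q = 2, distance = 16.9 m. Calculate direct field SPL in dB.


Given values:
  Lw = 97.3 dB, Q = 2, r = 16.9 m
Formula: SPL = Lw + 10 * log10(Q / (4 * pi * r^2))
Compute 4 * pi * r^2 = 4 * pi * 16.9^2 = 3589.0811
Compute Q / denom = 2 / 3589.0811 = 0.00055725
Compute 10 * log10(0.00055725) = -32.5395
SPL = 97.3 + (-32.5395) = 64.76

64.76 dB


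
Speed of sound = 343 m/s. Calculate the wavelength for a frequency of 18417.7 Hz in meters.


Given values:
  c = 343 m/s, f = 18417.7 Hz
Formula: lambda = c / f
lambda = 343 / 18417.7
lambda = 0.0186

0.0186 m


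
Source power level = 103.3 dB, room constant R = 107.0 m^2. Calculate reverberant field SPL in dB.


Given values:
  Lw = 103.3 dB, R = 107.0 m^2
Formula: SPL = Lw + 10 * log10(4 / R)
Compute 4 / R = 4 / 107.0 = 0.037383
Compute 10 * log10(0.037383) = -14.2733
SPL = 103.3 + (-14.2733) = 89.03

89.03 dB


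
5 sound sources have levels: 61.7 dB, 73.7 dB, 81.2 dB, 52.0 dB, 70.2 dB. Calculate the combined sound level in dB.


Formula: L_total = 10 * log10( sum(10^(Li/10)) )
  Source 1: 10^(61.7/10) = 1479108.3882
  Source 2: 10^(73.7/10) = 23442288.1532
  Source 3: 10^(81.2/10) = 131825673.8556
  Source 4: 10^(52.0/10) = 158489.3192
  Source 5: 10^(70.2/10) = 10471285.4805
Sum of linear values = 167376845.1967
L_total = 10 * log10(167376845.1967) = 82.24

82.24 dB


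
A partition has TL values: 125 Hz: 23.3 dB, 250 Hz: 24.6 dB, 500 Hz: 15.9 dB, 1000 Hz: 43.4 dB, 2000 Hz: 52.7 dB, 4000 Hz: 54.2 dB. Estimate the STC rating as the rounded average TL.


Given TL values at each frequency:
  125 Hz: 23.3 dB
  250 Hz: 24.6 dB
  500 Hz: 15.9 dB
  1000 Hz: 43.4 dB
  2000 Hz: 52.7 dB
  4000 Hz: 54.2 dB
Formula: STC ~ round(average of TL values)
Sum = 23.3 + 24.6 + 15.9 + 43.4 + 52.7 + 54.2 = 214.1
Average = 214.1 / 6 = 35.68
Rounded: 36

36


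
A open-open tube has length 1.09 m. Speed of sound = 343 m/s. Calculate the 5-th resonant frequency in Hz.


Given values:
  Tube type: open-open, L = 1.09 m, c = 343 m/s, n = 5
Formula: f_n = n * c / (2 * L)
Compute 2 * L = 2 * 1.09 = 2.18
f = 5 * 343 / 2.18
f = 786.7

786.7 Hz


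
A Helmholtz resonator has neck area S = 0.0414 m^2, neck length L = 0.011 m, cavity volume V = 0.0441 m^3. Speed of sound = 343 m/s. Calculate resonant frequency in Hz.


Given values:
  S = 0.0414 m^2, L = 0.011 m, V = 0.0441 m^3, c = 343 m/s
Formula: f = (c / (2*pi)) * sqrt(S / (V * L))
Compute V * L = 0.0441 * 0.011 = 0.0004851
Compute S / (V * L) = 0.0414 / 0.0004851 = 85.3432
Compute sqrt(85.3432) = 9.238138
Compute c / (2*pi) = 343 / 6.283185 = 54.590148
f = 54.590148 * 9.238138 = 504.31

504.31 Hz


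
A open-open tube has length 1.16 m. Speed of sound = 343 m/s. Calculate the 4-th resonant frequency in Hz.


Given values:
  Tube type: open-open, L = 1.16 m, c = 343 m/s, n = 4
Formula: f_n = n * c / (2 * L)
Compute 2 * L = 2 * 1.16 = 2.32
f = 4 * 343 / 2.32
f = 591.38

591.38 Hz


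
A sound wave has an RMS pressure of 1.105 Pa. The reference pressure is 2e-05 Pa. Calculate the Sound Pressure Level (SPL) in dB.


Given values:
  p = 1.105 Pa
  p_ref = 2e-05 Pa
Formula: SPL = 20 * log10(p / p_ref)
Compute ratio: p / p_ref = 1.105 / 2e-05 = 55250
Compute log10: log10(55250) = 4.742332
Multiply: SPL = 20 * 4.742332 = 94.85

94.85 dB


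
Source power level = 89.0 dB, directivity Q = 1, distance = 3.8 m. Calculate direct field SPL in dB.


Given values:
  Lw = 89.0 dB, Q = 1, r = 3.8 m
Formula: SPL = Lw + 10 * log10(Q / (4 * pi * r^2))
Compute 4 * pi * r^2 = 4 * pi * 3.8^2 = 181.4584
Compute Q / denom = 1 / 181.4584 = 0.0055109
Compute 10 * log10(0.0055109) = -22.5878
SPL = 89.0 + (-22.5878) = 66.41

66.41 dB


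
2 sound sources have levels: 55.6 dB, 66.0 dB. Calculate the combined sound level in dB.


Formula: L_total = 10 * log10( sum(10^(Li/10)) )
  Source 1: 10^(55.6/10) = 363078.0548
  Source 2: 10^(66.0/10) = 3981071.7055
Sum of linear values = 4344149.7603
L_total = 10 * log10(4344149.7603) = 66.38

66.38 dB


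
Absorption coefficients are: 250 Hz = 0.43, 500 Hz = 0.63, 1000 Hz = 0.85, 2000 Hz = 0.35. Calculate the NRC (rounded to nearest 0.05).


Given values:
  a_250 = 0.43, a_500 = 0.63
  a_1000 = 0.85, a_2000 = 0.35
Formula: NRC = (a250 + a500 + a1000 + a2000) / 4
Sum = 0.43 + 0.63 + 0.85 + 0.35 = 2.26
NRC = 2.26 / 4 = 0.565
Rounded to nearest 0.05: 0.55

0.55


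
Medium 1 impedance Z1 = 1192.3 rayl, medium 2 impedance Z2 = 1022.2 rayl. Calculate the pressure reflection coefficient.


Given values:
  Z1 = 1192.3 rayl, Z2 = 1022.2 rayl
Formula: R = (Z2 - Z1) / (Z2 + Z1)
Numerator: Z2 - Z1 = 1022.2 - 1192.3 = -170.1
Denominator: Z2 + Z1 = 1022.2 + 1192.3 = 2214.5
R = -170.1 / 2214.5 = -0.0768

-0.0768


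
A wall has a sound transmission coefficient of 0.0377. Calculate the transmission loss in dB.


Given values:
  tau = 0.0377
Formula: TL = 10 * log10(1 / tau)
Compute 1 / tau = 1 / 0.0377 = 26.5252
Compute log10(26.5252) = 1.423659
TL = 10 * 1.423659 = 14.24

14.24 dB


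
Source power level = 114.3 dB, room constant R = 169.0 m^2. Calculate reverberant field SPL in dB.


Given values:
  Lw = 114.3 dB, R = 169.0 m^2
Formula: SPL = Lw + 10 * log10(4 / R)
Compute 4 / R = 4 / 169.0 = 0.023669
Compute 10 * log10(0.023669) = -16.2582
SPL = 114.3 + (-16.2582) = 98.04

98.04 dB


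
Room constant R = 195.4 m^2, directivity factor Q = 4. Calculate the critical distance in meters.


Given values:
  R = 195.4 m^2, Q = 4
Formula: d_c = 0.141 * sqrt(Q * R)
Compute Q * R = 4 * 195.4 = 781.6
Compute sqrt(781.6) = 27.9571
d_c = 0.141 * 27.9571 = 3.942

3.942 m


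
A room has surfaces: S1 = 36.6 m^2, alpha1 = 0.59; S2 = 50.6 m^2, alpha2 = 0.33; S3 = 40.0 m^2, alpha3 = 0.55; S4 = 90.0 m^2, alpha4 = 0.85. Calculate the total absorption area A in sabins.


Given surfaces:
  Surface 1: 36.6 * 0.59 = 21.594
  Surface 2: 50.6 * 0.33 = 16.698
  Surface 3: 40.0 * 0.55 = 22.0
  Surface 4: 90.0 * 0.85 = 76.5
Formula: A = sum(Si * alpha_i)
A = 21.594 + 16.698 + 22.0 + 76.5
A = 136.79

136.79 sabins


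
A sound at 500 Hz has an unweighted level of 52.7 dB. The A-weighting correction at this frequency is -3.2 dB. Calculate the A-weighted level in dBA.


Given values:
  SPL = 52.7 dB
  A-weighting at 500 Hz = -3.2 dB
Formula: L_A = SPL + A_weight
L_A = 52.7 + (-3.2)
L_A = 49.5

49.5 dBA


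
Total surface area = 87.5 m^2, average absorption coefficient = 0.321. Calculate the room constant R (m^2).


Given values:
  S = 87.5 m^2, alpha = 0.321
Formula: R = S * alpha / (1 - alpha)
Numerator: 87.5 * 0.321 = 28.0875
Denominator: 1 - 0.321 = 0.679
R = 28.0875 / 0.679 = 41.37

41.37 m^2


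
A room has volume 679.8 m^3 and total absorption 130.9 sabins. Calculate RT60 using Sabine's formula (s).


Given values:
  V = 679.8 m^3
  A = 130.9 sabins
Formula: RT60 = 0.161 * V / A
Numerator: 0.161 * 679.8 = 109.4478
RT60 = 109.4478 / 130.9 = 0.836

0.836 s


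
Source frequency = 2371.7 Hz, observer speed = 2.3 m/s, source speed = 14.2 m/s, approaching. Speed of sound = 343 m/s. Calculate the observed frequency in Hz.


Given values:
  f_s = 2371.7 Hz, v_o = 2.3 m/s, v_s = 14.2 m/s
  Direction: approaching
Formula: f_o = f_s * (c + v_o) / (c - v_s)
Numerator: c + v_o = 343 + 2.3 = 345.3
Denominator: c - v_s = 343 - 14.2 = 328.8
f_o = 2371.7 * 345.3 / 328.8 = 2490.72

2490.72 Hz


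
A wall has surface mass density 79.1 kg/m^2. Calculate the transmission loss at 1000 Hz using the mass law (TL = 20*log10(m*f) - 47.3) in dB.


Given values:
  m = 79.1 kg/m^2, f = 1000 Hz
Formula: TL = 20 * log10(m * f) - 47.3
Compute m * f = 79.1 * 1000 = 79100.0
Compute log10(79100.0) = 4.898176
Compute 20 * 4.898176 = 97.9635
TL = 97.9635 - 47.3 = 50.66

50.66 dB


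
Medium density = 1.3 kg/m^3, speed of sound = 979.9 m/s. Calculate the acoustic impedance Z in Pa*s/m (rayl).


Given values:
  rho = 1.3 kg/m^3
  c = 979.9 m/s
Formula: Z = rho * c
Z = 1.3 * 979.9
Z = 1273.87

1273.87 rayl


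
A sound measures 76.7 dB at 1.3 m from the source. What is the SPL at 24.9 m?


Given values:
  SPL1 = 76.7 dB, r1 = 1.3 m, r2 = 24.9 m
Formula: SPL2 = SPL1 - 20 * log10(r2 / r1)
Compute ratio: r2 / r1 = 24.9 / 1.3 = 19.1538
Compute log10: log10(19.1538) = 1.282255
Compute drop: 20 * 1.282255 = 25.6451
SPL2 = 76.7 - 25.6451 = 51.05

51.05 dB


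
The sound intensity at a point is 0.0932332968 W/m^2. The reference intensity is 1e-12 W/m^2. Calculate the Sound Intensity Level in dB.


Given values:
  I = 0.0932332968 W/m^2
  I_ref = 1e-12 W/m^2
Formula: SIL = 10 * log10(I / I_ref)
Compute ratio: I / I_ref = 93233296800
Compute log10: log10(93233296800) = 10.969571
Multiply: SIL = 10 * 10.969571 = 109.7

109.7 dB


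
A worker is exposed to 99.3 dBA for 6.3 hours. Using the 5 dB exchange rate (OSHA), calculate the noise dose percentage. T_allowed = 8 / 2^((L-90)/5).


Given values:
  L = 99.3 dBA, T = 6.3 hours
Formula: T_allowed = 8 / 2^((L - 90) / 5)
Compute exponent: (99.3 - 90) / 5 = 1.86
Compute 2^(1.86) = 3.630077
T_allowed = 8 / 3.630077 = 2.20381 hours
Dose = (T / T_allowed) * 100
Dose = (6.3 / 2.20381) * 100 = 285.87

285.87 %


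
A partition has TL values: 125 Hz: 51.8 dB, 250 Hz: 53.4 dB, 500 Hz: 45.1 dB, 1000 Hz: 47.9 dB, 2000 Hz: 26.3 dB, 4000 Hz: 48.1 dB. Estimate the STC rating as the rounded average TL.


Given TL values at each frequency:
  125 Hz: 51.8 dB
  250 Hz: 53.4 dB
  500 Hz: 45.1 dB
  1000 Hz: 47.9 dB
  2000 Hz: 26.3 dB
  4000 Hz: 48.1 dB
Formula: STC ~ round(average of TL values)
Sum = 51.8 + 53.4 + 45.1 + 47.9 + 26.3 + 48.1 = 272.6
Average = 272.6 / 6 = 45.43
Rounded: 45

45


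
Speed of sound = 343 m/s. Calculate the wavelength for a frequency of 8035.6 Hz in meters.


Given values:
  c = 343 m/s, f = 8035.6 Hz
Formula: lambda = c / f
lambda = 343 / 8035.6
lambda = 0.0427

0.0427 m


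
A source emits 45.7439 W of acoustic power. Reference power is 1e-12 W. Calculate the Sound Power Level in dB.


Given values:
  W = 45.7439 W
  W_ref = 1e-12 W
Formula: SWL = 10 * log10(W / W_ref)
Compute ratio: W / W_ref = 45743900000000
Compute log10: log10(45743900000000) = 13.660333
Multiply: SWL = 10 * 13.660333 = 136.6

136.6 dB


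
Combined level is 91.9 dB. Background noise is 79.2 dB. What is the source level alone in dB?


Given values:
  L_total = 91.9 dB, L_bg = 79.2 dB
Formula: L_source = 10 * log10(10^(L_total/10) - 10^(L_bg/10))
Convert to linear:
  10^(91.9/10) = 1548816618.9125
  10^(79.2/10) = 83176377.1103
Difference: 1548816618.9125 - 83176377.1103 = 1465640241.8022
L_source = 10 * log10(1465640241.8022) = 91.66

91.66 dB


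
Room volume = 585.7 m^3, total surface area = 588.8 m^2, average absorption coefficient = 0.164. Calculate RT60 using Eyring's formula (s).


Given values:
  V = 585.7 m^3, S = 588.8 m^2, alpha = 0.164
Formula: RT60 = 0.161 * V / (-S * ln(1 - alpha))
Compute ln(1 - 0.164) = ln(0.836) = -0.179127
Denominator: -588.8 * -0.179127 = 105.47
Numerator: 0.161 * 585.7 = 94.2977
RT60 = 94.2977 / 105.47 = 0.894

0.894 s


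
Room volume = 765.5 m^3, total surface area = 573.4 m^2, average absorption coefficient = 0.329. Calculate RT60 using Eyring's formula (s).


Given values:
  V = 765.5 m^3, S = 573.4 m^2, alpha = 0.329
Formula: RT60 = 0.161 * V / (-S * ln(1 - alpha))
Compute ln(1 - 0.329) = ln(0.671) = -0.398986
Denominator: -573.4 * -0.398986 = 228.7786
Numerator: 0.161 * 765.5 = 123.2455
RT60 = 123.2455 / 228.7786 = 0.539

0.539 s


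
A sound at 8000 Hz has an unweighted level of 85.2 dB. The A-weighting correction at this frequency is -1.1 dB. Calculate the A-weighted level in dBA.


Given values:
  SPL = 85.2 dB
  A-weighting at 8000 Hz = -1.1 dB
Formula: L_A = SPL + A_weight
L_A = 85.2 + (-1.1)
L_A = 84.1

84.1 dBA


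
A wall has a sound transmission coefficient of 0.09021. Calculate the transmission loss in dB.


Given values:
  tau = 0.09021
Formula: TL = 10 * log10(1 / tau)
Compute 1 / tau = 1 / 0.09021 = 11.0852
Compute log10(11.0852) = 1.044744
TL = 10 * 1.044744 = 10.45

10.45 dB


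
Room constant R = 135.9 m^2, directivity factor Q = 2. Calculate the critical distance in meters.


Given values:
  R = 135.9 m^2, Q = 2
Formula: d_c = 0.141 * sqrt(Q * R)
Compute Q * R = 2 * 135.9 = 271.8
Compute sqrt(271.8) = 16.4864
d_c = 0.141 * 16.4864 = 2.325

2.325 m


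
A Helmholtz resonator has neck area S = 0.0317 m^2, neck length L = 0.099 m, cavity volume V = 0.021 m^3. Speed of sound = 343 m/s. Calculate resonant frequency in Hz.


Given values:
  S = 0.0317 m^2, L = 0.099 m, V = 0.021 m^3, c = 343 m/s
Formula: f = (c / (2*pi)) * sqrt(S / (V * L))
Compute V * L = 0.021 * 0.099 = 0.002079
Compute S / (V * L) = 0.0317 / 0.002079 = 15.2477
Compute sqrt(15.2477) = 3.90483
Compute c / (2*pi) = 343 / 6.283185 = 54.590148
f = 54.590148 * 3.90483 = 213.17

213.17 Hz


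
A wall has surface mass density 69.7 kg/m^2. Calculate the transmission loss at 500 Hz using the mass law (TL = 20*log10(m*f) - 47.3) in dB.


Given values:
  m = 69.7 kg/m^2, f = 500 Hz
Formula: TL = 20 * log10(m * f) - 47.3
Compute m * f = 69.7 * 500 = 34850.0
Compute log10(34850.0) = 4.542203
Compute 20 * 4.542203 = 90.8441
TL = 90.8441 - 47.3 = 43.54

43.54 dB


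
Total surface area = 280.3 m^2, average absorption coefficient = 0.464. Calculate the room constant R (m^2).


Given values:
  S = 280.3 m^2, alpha = 0.464
Formula: R = S * alpha / (1 - alpha)
Numerator: 280.3 * 0.464 = 130.0592
Denominator: 1 - 0.464 = 0.536
R = 130.0592 / 0.536 = 242.65

242.65 m^2


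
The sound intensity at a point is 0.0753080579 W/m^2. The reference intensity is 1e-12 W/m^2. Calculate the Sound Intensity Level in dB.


Given values:
  I = 0.0753080579 W/m^2
  I_ref = 1e-12 W/m^2
Formula: SIL = 10 * log10(I / I_ref)
Compute ratio: I / I_ref = 75308057900
Compute log10: log10(75308057900) = 10.876841
Multiply: SIL = 10 * 10.876841 = 108.77

108.77 dB


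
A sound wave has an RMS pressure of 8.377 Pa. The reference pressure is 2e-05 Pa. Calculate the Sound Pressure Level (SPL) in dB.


Given values:
  p = 8.377 Pa
  p_ref = 2e-05 Pa
Formula: SPL = 20 * log10(p / p_ref)
Compute ratio: p / p_ref = 8.377 / 2e-05 = 418850
Compute log10: log10(418850) = 5.622059
Multiply: SPL = 20 * 5.622059 = 112.44

112.44 dB


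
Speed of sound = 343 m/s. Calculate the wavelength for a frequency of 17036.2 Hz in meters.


Given values:
  c = 343 m/s, f = 17036.2 Hz
Formula: lambda = c / f
lambda = 343 / 17036.2
lambda = 0.0201

0.0201 m


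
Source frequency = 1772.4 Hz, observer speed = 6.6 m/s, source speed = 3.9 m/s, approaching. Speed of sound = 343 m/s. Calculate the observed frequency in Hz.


Given values:
  f_s = 1772.4 Hz, v_o = 6.6 m/s, v_s = 3.9 m/s
  Direction: approaching
Formula: f_o = f_s * (c + v_o) / (c - v_s)
Numerator: c + v_o = 343 + 6.6 = 349.6
Denominator: c - v_s = 343 - 3.9 = 339.1
f_o = 1772.4 * 349.6 / 339.1 = 1827.28

1827.28 Hz


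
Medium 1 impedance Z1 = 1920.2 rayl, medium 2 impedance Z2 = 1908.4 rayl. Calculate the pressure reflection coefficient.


Given values:
  Z1 = 1920.2 rayl, Z2 = 1908.4 rayl
Formula: R = (Z2 - Z1) / (Z2 + Z1)
Numerator: Z2 - Z1 = 1908.4 - 1920.2 = -11.8
Denominator: Z2 + Z1 = 1908.4 + 1920.2 = 3828.6
R = -11.8 / 3828.6 = -0.0031

-0.0031


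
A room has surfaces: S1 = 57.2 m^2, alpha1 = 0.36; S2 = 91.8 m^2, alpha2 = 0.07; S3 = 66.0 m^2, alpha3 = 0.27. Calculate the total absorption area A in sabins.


Given surfaces:
  Surface 1: 57.2 * 0.36 = 20.592
  Surface 2: 91.8 * 0.07 = 6.426
  Surface 3: 66.0 * 0.27 = 17.82
Formula: A = sum(Si * alpha_i)
A = 20.592 + 6.426 + 17.82
A = 44.84

44.84 sabins


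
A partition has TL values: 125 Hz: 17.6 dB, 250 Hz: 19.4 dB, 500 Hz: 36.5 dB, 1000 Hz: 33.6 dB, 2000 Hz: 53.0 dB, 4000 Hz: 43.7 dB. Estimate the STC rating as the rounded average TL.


Given TL values at each frequency:
  125 Hz: 17.6 dB
  250 Hz: 19.4 dB
  500 Hz: 36.5 dB
  1000 Hz: 33.6 dB
  2000 Hz: 53.0 dB
  4000 Hz: 43.7 dB
Formula: STC ~ round(average of TL values)
Sum = 17.6 + 19.4 + 36.5 + 33.6 + 53.0 + 43.7 = 203.8
Average = 203.8 / 6 = 33.97
Rounded: 34

34
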